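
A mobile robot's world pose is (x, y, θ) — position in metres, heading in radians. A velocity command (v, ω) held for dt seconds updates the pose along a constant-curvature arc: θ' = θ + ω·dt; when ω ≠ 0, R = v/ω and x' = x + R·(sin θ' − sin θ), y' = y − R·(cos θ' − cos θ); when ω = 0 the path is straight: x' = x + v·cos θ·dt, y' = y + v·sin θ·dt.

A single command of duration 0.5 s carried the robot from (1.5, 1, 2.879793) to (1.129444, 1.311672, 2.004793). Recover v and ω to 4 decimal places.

Δθ = 2.004793 − 2.879793 = -0.875000
ω = Δθ/dt = -0.875000/0.5 = -1.7500
R = Δx/(sin θ' − sin θ) = -0.5714
v = R·ω = -0.5714·-1.7500 = 1.0000

v = 1.0000, ω = -1.7500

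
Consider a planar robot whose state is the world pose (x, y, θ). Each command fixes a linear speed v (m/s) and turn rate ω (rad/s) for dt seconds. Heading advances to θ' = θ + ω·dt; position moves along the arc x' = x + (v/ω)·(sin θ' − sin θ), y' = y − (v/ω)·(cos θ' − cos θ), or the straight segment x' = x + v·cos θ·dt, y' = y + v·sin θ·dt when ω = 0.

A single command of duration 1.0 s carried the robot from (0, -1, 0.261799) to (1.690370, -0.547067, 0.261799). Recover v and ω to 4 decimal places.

v = 1.7500, ω = 0.0000

Δθ = 0.261799 − 0.261799 = 0.000000
ω = Δθ/dt = 0.000000/1.0 = 0.0000
ω = 0 → v = (Δx·cos θ + Δy·sin θ)/dt = 1.7500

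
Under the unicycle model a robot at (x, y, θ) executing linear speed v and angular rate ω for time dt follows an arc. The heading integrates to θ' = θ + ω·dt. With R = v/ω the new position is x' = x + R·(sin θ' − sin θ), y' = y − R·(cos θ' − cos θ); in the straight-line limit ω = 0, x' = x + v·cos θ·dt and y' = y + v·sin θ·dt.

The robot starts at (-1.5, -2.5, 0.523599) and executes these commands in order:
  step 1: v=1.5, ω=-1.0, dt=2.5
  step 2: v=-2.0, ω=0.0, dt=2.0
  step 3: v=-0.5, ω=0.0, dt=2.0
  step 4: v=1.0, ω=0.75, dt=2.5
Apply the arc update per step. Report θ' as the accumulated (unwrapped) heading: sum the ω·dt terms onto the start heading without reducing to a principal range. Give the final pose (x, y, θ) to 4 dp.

step 1: θ'=-1.9764 (R=-1.5000) → pose (0.6283, -4.3909, -1.9764)
step 2: θ'=-1.9764 (straight) → pose (2.2066, -0.7154, -1.9764)
step 3: θ'=-1.9764 (straight) → pose (2.6012, 0.2034, -1.9764)
step 4: θ'=-0.1014 (R=1.3333) → pose (3.6914, -1.6492, -0.1014)

(3.6914, -1.6492, -0.1014)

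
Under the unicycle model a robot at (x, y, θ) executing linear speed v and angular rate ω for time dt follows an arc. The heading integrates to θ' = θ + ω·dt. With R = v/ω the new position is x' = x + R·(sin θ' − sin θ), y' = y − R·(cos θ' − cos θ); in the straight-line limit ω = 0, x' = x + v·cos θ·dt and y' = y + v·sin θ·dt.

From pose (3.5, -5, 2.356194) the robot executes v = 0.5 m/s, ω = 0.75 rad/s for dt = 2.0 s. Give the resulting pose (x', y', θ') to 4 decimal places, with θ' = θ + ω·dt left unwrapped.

(2.5917, -4.9678, 3.8562)

θ' = 2.3562 + 0.75·2.0 = 3.8562
R = v/ω = 0.5/0.75 = 0.6667
x' = 3.5 + 0.6667·(sin 3.8562 − sin 2.3562) = 2.5917
y' = -5 − 0.6667·(cos 3.8562 − cos 2.3562) = -4.9678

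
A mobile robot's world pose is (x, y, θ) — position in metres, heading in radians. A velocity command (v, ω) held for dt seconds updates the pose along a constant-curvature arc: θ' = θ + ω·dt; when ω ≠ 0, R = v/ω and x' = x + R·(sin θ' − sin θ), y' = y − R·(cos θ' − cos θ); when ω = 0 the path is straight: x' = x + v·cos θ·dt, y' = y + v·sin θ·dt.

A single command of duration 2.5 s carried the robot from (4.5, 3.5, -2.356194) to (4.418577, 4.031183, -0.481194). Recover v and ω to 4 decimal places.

v = -0.2500, ω = 0.7500

Δθ = -0.481194 − -2.356194 = 1.875000
ω = Δθ/dt = 1.875000/2.5 = 0.7500
R = −Δy/(cos θ' − cos θ) = -0.3333
v = R·ω = -0.3333·0.7500 = -0.2500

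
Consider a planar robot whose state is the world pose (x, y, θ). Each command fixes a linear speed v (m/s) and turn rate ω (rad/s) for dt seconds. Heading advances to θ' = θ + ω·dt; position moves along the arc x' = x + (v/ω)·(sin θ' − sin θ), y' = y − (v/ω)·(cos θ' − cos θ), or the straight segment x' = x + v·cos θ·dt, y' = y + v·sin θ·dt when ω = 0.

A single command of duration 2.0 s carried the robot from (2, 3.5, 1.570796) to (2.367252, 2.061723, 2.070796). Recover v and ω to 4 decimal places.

v = -0.7500, ω = 0.2500

Δθ = 2.070796 − 1.570796 = 0.500000
ω = Δθ/dt = 0.500000/2.0 = 0.2500
R = −Δy/(cos θ' − cos θ) = -3.0000
v = R·ω = -3.0000·0.2500 = -0.7500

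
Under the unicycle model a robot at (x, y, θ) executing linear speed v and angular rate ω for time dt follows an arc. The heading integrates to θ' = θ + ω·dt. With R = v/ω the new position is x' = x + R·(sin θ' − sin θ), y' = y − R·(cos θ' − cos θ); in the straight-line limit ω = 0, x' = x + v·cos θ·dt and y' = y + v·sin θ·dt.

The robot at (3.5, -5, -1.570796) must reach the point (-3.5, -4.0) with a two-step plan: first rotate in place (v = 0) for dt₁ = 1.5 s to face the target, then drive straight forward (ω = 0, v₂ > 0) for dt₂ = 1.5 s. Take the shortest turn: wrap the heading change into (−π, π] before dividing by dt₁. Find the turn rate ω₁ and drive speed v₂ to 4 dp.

ω₁ = -1.1418, v₂ = 4.7140

heading to target = atan2(-4−-5, -3.5−3.5) = 2.9997
Δθ = wrap(2.9997 − -1.5708) = -1.7127; ω₁ = Δθ/dt₁ = -1.1418
distance = √((-3.5−3.5)² + (-4−-5)²) = 7.0711; v₂ = distance/dt₂ = 4.7140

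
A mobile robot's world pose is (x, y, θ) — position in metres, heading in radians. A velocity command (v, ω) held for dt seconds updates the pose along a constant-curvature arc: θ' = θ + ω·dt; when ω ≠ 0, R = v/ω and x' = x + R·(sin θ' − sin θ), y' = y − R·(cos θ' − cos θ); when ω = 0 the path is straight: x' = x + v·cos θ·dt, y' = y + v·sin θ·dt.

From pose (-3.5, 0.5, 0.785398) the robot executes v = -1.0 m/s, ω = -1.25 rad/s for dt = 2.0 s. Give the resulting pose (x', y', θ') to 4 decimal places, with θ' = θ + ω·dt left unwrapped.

θ' = 0.7854 + -1.25·2.0 = -1.7146
R = v/ω = -1.0/-1.25 = 0.8000
x' = -3.5 + 0.8000·(sin -1.7146 − sin 0.7854) = -4.8574
y' = 0.5 − 0.8000·(cos -1.7146 − cos 0.7854) = 1.1803

(-4.8574, 1.1803, -1.7146)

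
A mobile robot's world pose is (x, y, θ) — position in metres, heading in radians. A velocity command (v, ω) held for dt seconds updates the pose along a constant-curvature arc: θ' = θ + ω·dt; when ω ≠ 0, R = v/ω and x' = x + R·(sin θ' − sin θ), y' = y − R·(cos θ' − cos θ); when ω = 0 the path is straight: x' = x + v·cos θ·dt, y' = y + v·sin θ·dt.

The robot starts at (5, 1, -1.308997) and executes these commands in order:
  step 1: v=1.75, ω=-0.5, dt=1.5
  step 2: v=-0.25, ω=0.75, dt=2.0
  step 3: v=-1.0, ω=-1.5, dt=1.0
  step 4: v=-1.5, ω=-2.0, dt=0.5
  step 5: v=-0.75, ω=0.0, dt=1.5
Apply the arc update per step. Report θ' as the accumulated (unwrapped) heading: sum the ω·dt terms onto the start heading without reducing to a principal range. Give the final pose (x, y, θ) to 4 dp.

(6.0792, 0.2578, -3.0590)

step 1: θ'=-2.0590 (R=-3.5000) → pose (4.7104, -1.5475, -2.0590)
step 2: θ'=-0.5590 (R=-0.3333) → pose (4.5928, -1.1086, -0.5590)
step 3: θ'=-2.0590 (R=0.6667) → pose (4.3575, -0.2307, -2.0590)
step 4: θ'=-3.0590 (R=0.7500) → pose (4.9580, 0.1650, -3.0590)
step 5: θ'=-3.0590 (straight) → pose (6.0792, 0.2578, -3.0590)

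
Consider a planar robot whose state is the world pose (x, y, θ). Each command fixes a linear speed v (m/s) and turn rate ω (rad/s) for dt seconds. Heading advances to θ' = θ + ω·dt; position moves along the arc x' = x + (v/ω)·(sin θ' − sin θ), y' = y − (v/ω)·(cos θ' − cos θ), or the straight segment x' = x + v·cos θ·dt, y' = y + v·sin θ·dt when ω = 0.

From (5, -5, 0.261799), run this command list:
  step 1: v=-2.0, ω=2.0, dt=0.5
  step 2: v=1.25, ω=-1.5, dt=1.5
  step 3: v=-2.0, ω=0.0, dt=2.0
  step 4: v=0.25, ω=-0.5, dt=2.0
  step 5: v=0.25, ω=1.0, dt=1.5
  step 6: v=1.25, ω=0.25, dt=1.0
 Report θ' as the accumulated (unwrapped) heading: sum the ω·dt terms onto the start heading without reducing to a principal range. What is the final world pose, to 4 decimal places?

step 1: θ'=1.2618 (R=-1.0000) → pose (4.3062, -5.6618, 1.2618)
step 2: θ'=-0.9882 (R=-0.8333) → pose (5.7959, -5.4567, -0.9882)
step 3: θ'=-0.9882 (straight) → pose (3.5951, -2.1166, -0.9882)
step 4: θ'=-1.9882 (R=-0.5000) → pose (3.6347, -2.5944, -1.9882)
step 5: θ'=-0.4882 (R=0.2500) → pose (3.7460, -2.9165, -0.4882)
step 6: θ'=-0.2382 (R=5.0000) → pose (4.9114, -3.3595, -0.2382)

(4.9114, -3.3595, -0.2382)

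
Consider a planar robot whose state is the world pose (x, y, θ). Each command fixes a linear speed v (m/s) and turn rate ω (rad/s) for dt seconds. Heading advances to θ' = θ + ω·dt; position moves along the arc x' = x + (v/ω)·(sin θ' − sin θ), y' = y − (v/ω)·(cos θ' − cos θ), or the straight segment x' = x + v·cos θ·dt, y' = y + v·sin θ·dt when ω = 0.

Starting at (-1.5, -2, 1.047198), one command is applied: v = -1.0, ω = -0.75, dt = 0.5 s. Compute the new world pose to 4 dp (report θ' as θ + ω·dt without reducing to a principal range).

θ' = 1.0472 + -0.75·0.5 = 0.6722
R = v/ω = -1.0/-0.75 = 1.3333
x' = -1.5 + 1.3333·(sin 0.6722 − sin 1.0472) = -1.8244
y' = -2 − 1.3333·(cos 0.6722 − cos 1.0472) = -2.3766

(-1.8244, -2.3766, 0.6722)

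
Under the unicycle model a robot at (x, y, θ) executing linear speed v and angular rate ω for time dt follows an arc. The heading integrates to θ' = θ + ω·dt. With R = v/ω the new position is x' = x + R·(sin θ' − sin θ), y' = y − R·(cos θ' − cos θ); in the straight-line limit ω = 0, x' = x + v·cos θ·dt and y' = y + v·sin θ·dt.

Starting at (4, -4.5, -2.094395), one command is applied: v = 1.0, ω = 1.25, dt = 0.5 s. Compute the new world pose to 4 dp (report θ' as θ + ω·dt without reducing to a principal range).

θ' = -2.0944 + 1.25·0.5 = -1.4694
R = v/ω = 1.0/1.25 = 0.8000
x' = 4 + 0.8000·(sin -1.4694 − sin -2.0944) = 3.8969
y' = -4.5 − 0.8000·(cos -1.4694 − cos -2.0944) = -4.9810

(3.8969, -4.9810, -1.4694)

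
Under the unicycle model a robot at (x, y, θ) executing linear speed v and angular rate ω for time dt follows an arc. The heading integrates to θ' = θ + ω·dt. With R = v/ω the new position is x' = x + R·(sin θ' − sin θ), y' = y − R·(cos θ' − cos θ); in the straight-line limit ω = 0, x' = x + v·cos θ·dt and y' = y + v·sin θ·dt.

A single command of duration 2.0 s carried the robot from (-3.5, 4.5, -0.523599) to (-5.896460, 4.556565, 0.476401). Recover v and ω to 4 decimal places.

Δθ = 0.476401 − -0.523599 = 1.000000
ω = Δθ/dt = 1.000000/2.0 = 0.5000
R = Δx/(sin θ' − sin θ) = -2.5000
v = R·ω = -2.5000·0.5000 = -1.2500

v = -1.2500, ω = 0.5000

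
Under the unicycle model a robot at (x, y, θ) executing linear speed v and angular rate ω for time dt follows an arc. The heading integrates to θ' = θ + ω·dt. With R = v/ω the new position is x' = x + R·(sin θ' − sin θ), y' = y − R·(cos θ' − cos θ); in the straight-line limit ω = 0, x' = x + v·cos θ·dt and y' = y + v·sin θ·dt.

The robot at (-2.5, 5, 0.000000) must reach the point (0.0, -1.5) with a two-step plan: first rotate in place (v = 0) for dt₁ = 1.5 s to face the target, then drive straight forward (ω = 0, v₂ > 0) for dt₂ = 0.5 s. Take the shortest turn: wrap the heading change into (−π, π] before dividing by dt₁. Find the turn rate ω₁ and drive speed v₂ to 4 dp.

heading to target = atan2(-1.5−5, 0−-2.5) = -1.2036
Δθ = wrap(-1.2036 − 0.0000) = -1.2036; ω₁ = Δθ/dt₁ = -0.8024
distance = √((0−-2.5)² + (-1.5−5)²) = 6.9642; v₂ = distance/dt₂ = 13.9284

ω₁ = -0.8024, v₂ = 13.9284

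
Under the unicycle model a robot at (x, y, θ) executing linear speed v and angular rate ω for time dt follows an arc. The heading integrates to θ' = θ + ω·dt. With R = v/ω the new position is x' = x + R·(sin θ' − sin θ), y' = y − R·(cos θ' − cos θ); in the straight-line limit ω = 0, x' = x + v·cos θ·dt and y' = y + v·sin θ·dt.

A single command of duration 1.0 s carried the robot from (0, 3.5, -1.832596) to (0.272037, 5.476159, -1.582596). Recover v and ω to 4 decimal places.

Δθ = -1.582596 − -1.832596 = 0.250000
ω = Δθ/dt = 0.250000/1.0 = 0.2500
R = −Δy/(cos θ' − cos θ) = -8.0000
v = R·ω = -8.0000·0.2500 = -2.0000

v = -2.0000, ω = 0.2500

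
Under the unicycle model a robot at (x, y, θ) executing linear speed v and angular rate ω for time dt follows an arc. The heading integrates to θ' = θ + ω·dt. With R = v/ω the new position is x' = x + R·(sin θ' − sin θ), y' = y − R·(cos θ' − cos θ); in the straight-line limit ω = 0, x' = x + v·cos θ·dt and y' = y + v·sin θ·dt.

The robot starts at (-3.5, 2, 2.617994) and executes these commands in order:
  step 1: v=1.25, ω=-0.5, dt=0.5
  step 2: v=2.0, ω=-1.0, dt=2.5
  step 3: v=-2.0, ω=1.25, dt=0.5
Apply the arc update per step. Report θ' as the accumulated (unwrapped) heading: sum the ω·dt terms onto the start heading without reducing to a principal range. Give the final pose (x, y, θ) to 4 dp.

step 1: θ'=2.3680 (R=-2.5000) → pose (-3.9968, 2.3766, 2.3680)
step 2: θ'=-0.1320 (R=-2.0000) → pose (-2.3361, 5.7900, -0.1320)
step 3: θ'=0.4930 (R=-1.6000) → pose (-3.3039, 5.6134, 0.4930)

(-3.3039, 5.6134, 0.4930)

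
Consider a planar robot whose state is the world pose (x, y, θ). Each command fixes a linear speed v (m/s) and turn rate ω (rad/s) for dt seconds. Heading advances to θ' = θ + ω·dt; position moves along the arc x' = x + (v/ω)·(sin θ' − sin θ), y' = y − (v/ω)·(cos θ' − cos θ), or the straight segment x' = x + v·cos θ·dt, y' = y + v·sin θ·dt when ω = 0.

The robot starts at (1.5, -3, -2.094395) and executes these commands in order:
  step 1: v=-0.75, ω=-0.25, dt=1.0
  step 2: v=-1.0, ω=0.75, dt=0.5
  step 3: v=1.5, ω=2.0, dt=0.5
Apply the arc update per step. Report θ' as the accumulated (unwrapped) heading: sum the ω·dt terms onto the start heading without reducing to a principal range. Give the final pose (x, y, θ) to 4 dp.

step 1: θ'=-2.3444 (R=3.0000) → pose (1.9519, -2.4039, -2.3444)
step 2: θ'=-1.9694 (R=-1.3333) → pose (2.2268, -1.9897, -1.9694)
step 3: θ'=-0.9694 (R=0.7500) → pose (2.2996, -2.7052, -0.9694)

(2.2996, -2.7052, -0.9694)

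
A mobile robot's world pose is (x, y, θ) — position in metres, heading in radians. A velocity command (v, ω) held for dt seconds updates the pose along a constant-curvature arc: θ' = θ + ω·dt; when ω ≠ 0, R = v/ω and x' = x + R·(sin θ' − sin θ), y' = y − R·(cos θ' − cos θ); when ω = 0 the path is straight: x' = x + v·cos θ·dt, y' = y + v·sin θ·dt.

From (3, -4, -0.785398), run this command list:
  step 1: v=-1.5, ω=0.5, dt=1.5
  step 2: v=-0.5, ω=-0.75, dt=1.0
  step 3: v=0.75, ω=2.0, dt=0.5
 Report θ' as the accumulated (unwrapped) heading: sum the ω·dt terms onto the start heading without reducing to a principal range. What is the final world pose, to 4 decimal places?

(0.8821, -3.0296, 0.2146)

step 1: θ'=-0.0354 (R=-3.0000) → pose (0.9849, -3.1232, -0.0354)
step 2: θ'=-0.7854 (R=0.6667) → pose (0.5370, -2.9284, -0.7854)
step 3: θ'=0.2146 (R=0.3750) → pose (0.8821, -3.0296, 0.2146)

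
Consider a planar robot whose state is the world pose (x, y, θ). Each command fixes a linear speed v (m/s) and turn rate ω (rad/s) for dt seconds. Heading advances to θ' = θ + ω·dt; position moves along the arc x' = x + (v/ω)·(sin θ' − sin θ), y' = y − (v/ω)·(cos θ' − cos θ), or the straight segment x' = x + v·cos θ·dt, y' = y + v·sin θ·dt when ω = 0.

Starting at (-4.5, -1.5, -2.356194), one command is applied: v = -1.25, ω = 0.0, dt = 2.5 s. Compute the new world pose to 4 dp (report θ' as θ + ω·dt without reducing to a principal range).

θ' = -2.3562 + 0.0·2.5 = -2.3562
ω = 0 → straight: x' = -4.5 + -1.25·cos(-2.3562)·2.5 = -2.2903
y' = -1.5 + -1.25·sin(-2.3562)·2.5 = 0.7097

(-2.2903, 0.7097, -2.3562)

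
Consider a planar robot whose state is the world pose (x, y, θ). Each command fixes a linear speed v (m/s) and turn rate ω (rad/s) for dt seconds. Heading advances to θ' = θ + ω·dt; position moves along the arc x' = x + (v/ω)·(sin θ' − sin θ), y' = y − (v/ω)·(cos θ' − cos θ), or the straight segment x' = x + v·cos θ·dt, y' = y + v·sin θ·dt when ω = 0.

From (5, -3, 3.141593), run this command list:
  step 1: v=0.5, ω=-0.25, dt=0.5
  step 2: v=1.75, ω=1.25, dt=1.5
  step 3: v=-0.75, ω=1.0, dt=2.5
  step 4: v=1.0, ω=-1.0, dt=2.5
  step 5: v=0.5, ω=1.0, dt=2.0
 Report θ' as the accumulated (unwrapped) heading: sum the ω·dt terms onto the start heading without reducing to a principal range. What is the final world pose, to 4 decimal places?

step 1: θ'=3.0166 (R=-2.0000) → pose (4.7507, -2.9844, 3.0166)
step 2: θ'=4.8916 (R=1.4000) → pose (3.1985, -4.6230, 4.8916)
step 3: θ'=7.3916 (R=-0.7500) → pose (1.7893, -4.4221, 7.3916)
step 4: θ'=4.8916 (R=-1.0000) → pose (3.6683, -4.6900, 4.8916)
step 5: θ'=6.8916 (R=0.5000) → pose (4.4460, -5.0111, 6.8916)

(4.4460, -5.0111, 6.8916)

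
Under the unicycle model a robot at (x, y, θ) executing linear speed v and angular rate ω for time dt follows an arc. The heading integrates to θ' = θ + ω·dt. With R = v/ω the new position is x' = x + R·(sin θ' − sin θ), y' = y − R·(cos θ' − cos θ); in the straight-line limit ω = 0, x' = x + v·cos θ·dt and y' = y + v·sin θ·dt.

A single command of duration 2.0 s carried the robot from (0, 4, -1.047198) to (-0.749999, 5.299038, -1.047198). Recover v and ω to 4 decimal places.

Δθ = -1.047198 − -1.047198 = 0.000000
ω = Δθ/dt = 0.000000/2.0 = 0.0000
ω = 0 → v = (Δx·cos θ + Δy·sin θ)/dt = -0.7500

v = -0.7500, ω = 0.0000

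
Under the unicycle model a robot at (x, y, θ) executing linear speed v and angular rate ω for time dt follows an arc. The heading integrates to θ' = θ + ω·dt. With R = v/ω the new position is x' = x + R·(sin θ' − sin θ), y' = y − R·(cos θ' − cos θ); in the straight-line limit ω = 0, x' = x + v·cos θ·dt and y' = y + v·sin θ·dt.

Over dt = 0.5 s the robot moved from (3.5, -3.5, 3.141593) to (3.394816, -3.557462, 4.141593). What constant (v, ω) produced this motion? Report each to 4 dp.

Δθ = 4.141593 − 3.141593 = 1.000000
ω = Δθ/dt = 1.000000/0.5 = 2.0000
R = Δx/(sin θ' − sin θ) = 0.1250
v = R·ω = 0.1250·2.0000 = 0.2500

v = 0.2500, ω = 2.0000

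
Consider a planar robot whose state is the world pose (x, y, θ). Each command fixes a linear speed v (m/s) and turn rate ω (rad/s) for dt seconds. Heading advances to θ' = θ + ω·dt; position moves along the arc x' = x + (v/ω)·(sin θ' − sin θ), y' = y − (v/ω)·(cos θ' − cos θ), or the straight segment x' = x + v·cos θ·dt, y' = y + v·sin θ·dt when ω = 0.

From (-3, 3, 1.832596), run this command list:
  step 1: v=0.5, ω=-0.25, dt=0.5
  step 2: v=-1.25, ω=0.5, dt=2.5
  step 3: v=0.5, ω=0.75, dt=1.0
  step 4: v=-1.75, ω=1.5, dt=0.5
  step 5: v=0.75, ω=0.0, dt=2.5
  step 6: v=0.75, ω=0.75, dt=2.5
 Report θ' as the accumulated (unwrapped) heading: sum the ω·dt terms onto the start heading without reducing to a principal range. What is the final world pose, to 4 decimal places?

step 1: θ'=1.7076 (R=-2.0000) → pose (-3.0495, 3.2449, 1.7076)
step 2: θ'=2.9576 (R=-2.5000) → pose (-1.0302, 1.1280, 2.9576)
step 3: θ'=3.7076 (R=0.6667) → pose (-1.5097, 1.0353, 3.7076)
step 4: θ'=4.4576 (R=-1.1667) → pose (-1.0063, 1.7260, 4.4576)
step 5: θ'=4.4576 (straight) → pose (-1.4789, -0.0885, 4.4576)
step 6: θ'=6.3326 (R=1.0000) → pose (-0.4618, -1.3393, 6.3326)

(-0.4618, -1.3393, 6.3326)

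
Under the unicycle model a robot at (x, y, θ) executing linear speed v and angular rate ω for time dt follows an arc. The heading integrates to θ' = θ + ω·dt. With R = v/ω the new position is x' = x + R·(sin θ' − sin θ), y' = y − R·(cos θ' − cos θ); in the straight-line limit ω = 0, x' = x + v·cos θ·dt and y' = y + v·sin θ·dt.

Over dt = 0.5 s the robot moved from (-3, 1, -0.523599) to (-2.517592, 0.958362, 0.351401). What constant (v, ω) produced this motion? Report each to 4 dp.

Δθ = 0.351401 − -0.523599 = 0.875000
ω = Δθ/dt = 0.875000/0.5 = 1.7500
R = Δx/(sin θ' − sin θ) = 0.5714
v = R·ω = 0.5714·1.7500 = 1.0000

v = 1.0000, ω = 1.7500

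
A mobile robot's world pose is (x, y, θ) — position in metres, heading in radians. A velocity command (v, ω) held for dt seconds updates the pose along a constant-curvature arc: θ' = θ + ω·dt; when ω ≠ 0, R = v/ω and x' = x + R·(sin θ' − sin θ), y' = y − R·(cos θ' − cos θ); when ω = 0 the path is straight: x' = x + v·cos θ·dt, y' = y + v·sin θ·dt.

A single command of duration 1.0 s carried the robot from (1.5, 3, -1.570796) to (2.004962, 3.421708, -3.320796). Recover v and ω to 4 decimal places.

v = -0.7500, ω = -1.7500

Δθ = -3.320796 − -1.570796 = -1.750000
ω = Δθ/dt = -1.750000/1.0 = -1.7500
R = Δx/(sin θ' − sin θ) = 0.4286
v = R·ω = 0.4286·-1.7500 = -0.7500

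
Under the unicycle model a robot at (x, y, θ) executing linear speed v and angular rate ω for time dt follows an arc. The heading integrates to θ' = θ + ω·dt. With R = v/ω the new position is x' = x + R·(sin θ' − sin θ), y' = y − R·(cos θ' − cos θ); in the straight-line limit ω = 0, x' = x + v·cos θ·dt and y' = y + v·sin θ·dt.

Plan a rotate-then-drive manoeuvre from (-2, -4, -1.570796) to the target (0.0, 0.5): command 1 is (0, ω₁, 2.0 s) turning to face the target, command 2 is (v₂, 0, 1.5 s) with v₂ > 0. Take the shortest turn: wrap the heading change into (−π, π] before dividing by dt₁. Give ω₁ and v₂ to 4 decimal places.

ω₁ = 1.3617, v₂ = 3.2830

heading to target = atan2(0.5−-4, 0−-2) = 1.1526
Δθ = wrap(1.1526 − -1.5708) = 2.7234; ω₁ = Δθ/dt₁ = 1.3617
distance = √((0−-2)² + (0.5−-4)²) = 4.9244; v₂ = distance/dt₂ = 3.2830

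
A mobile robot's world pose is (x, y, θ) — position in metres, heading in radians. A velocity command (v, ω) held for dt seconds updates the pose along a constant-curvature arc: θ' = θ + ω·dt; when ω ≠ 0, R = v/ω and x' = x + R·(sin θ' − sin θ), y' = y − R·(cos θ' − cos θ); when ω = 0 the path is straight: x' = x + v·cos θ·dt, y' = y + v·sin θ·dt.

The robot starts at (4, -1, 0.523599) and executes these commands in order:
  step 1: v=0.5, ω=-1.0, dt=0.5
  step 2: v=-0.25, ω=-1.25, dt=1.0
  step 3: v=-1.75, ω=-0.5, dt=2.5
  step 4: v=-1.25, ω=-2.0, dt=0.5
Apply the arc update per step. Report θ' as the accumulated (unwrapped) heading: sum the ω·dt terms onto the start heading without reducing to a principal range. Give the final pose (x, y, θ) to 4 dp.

step 1: θ'=0.0236 (R=-0.5000) → pose (4.2382, -0.9332, 0.0236)
step 2: θ'=-1.2264 (R=0.2000) → pose (4.0452, -0.8007, -1.2264)
step 3: θ'=-2.4764 (R=3.5000) → pose (5.1795, 3.1348, -2.4764)
step 4: θ'=-3.4764 (R=0.6250) → pose (5.7706, 3.2333, -3.4764)

(5.7706, 3.2333, -3.4764)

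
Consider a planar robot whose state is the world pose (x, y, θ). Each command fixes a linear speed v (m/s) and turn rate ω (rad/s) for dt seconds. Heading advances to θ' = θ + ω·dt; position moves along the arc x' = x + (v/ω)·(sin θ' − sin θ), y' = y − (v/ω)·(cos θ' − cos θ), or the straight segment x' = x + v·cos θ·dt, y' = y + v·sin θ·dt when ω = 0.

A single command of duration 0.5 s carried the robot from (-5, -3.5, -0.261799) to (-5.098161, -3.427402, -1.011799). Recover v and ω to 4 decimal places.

v = -0.2500, ω = -1.5000

Δθ = -1.011799 − -0.261799 = -0.750000
ω = Δθ/dt = -0.750000/0.5 = -1.5000
R = Δx/(sin θ' − sin θ) = 0.1667
v = R·ω = 0.1667·-1.5000 = -0.2500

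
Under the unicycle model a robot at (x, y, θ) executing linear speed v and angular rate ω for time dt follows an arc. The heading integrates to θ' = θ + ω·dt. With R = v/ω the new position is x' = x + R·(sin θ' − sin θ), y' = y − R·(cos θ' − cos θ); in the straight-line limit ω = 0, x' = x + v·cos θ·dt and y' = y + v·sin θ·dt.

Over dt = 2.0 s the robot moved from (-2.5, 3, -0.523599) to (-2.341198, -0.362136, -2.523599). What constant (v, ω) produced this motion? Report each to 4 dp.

v = 2.0000, ω = -1.0000

Δθ = -2.523599 − -0.523599 = -2.000000
ω = Δθ/dt = -2.000000/2.0 = -1.0000
R = −Δy/(cos θ' − cos θ) = -2.0000
v = R·ω = -2.0000·-1.0000 = 2.0000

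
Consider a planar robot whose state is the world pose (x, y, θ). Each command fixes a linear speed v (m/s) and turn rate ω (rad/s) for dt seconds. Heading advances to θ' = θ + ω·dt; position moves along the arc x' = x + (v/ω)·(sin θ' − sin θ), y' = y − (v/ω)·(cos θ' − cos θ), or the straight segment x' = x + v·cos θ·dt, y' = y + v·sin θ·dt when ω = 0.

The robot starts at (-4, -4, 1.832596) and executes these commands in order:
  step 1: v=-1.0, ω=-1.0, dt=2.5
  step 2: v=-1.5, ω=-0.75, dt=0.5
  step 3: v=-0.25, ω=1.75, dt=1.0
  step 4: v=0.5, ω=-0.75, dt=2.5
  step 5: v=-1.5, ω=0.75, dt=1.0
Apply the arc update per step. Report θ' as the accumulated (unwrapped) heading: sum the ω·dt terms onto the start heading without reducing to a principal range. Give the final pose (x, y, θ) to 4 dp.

(-6.2726, -3.6469, -0.4174)

step 1: θ'=-0.6674 (R=1.0000) → pose (-5.5849, -5.0443, -0.6674)
step 2: θ'=-1.0424 (R=2.0000) → pose (-6.0742, -4.4817, -1.0424)
step 3: θ'=0.7076 (R=-0.1429) → pose (-6.2904, -4.4451, 0.7076)
step 4: θ'=-1.1674 (R=-0.6667) → pose (-5.2440, -4.6901, -1.1674)
step 5: θ'=-0.4174 (R=-2.0000) → pose (-6.2726, -3.6469, -0.4174)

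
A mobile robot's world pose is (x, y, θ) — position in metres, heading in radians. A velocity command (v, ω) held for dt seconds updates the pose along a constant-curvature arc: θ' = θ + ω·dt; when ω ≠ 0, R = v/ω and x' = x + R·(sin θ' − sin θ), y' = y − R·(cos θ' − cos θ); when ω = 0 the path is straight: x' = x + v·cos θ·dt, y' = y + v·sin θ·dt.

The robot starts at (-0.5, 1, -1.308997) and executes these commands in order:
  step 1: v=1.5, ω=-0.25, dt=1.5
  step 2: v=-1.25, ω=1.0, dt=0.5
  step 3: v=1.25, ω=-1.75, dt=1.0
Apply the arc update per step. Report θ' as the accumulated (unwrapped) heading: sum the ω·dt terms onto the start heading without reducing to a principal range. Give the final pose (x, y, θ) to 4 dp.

step 1: θ'=-1.6840 (R=-6.0000) → pose (-0.3340, -1.2307, -1.6840)
step 2: θ'=-1.1840 (R=-1.2500) → pose (-0.4183, -0.6179, -1.1840)
step 3: θ'=-2.9340 (R=-0.7143) → pose (-0.9326, -1.5863, -2.9340)

(-0.9326, -1.5863, -2.9340)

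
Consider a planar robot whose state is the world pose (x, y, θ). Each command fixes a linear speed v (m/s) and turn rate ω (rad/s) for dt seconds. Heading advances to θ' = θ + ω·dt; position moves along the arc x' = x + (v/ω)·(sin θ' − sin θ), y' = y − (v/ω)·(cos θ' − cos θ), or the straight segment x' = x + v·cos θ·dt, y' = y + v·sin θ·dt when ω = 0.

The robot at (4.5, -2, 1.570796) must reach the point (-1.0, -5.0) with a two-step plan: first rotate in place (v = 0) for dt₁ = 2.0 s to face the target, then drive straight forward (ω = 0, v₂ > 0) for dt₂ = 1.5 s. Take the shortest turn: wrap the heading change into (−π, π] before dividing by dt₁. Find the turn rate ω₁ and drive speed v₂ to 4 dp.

ω₁ = 1.0351, v₂ = 4.1767

heading to target = atan2(-5−-2, -1−4.5) = -2.6422
Δθ = wrap(-2.6422 − 1.5708) = 2.0701; ω₁ = Δθ/dt₁ = 1.0351
distance = √((-1−4.5)² + (-5−-2)²) = 6.2650; v₂ = distance/dt₂ = 4.1767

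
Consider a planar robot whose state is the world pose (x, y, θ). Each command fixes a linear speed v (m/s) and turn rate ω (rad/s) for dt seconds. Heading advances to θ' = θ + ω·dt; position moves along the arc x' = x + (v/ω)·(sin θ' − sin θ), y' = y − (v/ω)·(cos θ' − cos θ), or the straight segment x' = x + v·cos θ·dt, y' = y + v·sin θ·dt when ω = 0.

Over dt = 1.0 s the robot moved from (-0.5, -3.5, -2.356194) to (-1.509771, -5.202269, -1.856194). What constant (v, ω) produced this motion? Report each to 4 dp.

v = 2.0000, ω = 0.5000

Δθ = -1.856194 − -2.356194 = 0.500000
ω = Δθ/dt = 0.500000/1.0 = 0.5000
R = −Δy/(cos θ' − cos θ) = 4.0000
v = R·ω = 4.0000·0.5000 = 2.0000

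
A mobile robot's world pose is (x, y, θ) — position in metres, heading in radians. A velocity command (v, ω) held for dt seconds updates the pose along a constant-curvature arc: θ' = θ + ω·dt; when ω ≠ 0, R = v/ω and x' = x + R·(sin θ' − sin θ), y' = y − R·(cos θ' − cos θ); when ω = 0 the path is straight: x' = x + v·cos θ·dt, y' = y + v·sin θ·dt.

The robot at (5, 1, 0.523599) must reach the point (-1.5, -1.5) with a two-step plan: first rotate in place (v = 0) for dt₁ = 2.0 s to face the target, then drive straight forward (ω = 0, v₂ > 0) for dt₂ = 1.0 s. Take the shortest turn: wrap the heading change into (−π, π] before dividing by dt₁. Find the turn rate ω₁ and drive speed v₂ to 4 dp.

ω₁ = 1.4926, v₂ = 6.9642

heading to target = atan2(-1.5−1, -1.5−5) = -2.7744
Δθ = wrap(-2.7744 − 0.5236) = 2.9852; ω₁ = Δθ/dt₁ = 1.4926
distance = √((-1.5−5)² + (-1.5−1)²) = 6.9642; v₂ = distance/dt₂ = 6.9642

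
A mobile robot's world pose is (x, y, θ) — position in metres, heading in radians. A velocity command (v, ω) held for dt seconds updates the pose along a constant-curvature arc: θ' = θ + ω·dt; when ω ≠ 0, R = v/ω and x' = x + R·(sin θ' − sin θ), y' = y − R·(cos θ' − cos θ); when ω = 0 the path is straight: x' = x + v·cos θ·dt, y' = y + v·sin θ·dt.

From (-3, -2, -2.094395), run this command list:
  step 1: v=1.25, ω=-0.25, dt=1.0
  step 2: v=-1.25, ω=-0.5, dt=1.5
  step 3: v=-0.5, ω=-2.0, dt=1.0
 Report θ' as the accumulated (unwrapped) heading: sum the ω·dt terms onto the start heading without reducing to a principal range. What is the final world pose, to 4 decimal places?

(-1.8388, -2.5861, -5.0944)

step 1: θ'=-2.3444 (R=-5.0000) → pose (-3.7531, -2.9936, -2.3444)
step 2: θ'=-3.0944 (R=2.5000) → pose (-2.0826, -2.2431, -3.0944)
step 3: θ'=-5.0944 (R=0.2500) → pose (-1.8388, -2.5861, -5.0944)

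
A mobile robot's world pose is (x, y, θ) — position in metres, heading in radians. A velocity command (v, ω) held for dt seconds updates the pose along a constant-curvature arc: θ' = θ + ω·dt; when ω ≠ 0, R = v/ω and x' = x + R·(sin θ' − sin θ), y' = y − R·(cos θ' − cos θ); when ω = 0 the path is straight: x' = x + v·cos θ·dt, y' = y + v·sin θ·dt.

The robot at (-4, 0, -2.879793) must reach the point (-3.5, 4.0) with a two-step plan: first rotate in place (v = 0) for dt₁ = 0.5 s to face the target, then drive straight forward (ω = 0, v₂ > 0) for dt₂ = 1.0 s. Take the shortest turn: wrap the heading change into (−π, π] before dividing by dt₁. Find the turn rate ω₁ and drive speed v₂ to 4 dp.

ω₁ = -3.9139, v₂ = 4.0311

heading to target = atan2(4−0, -3.5−-4) = 1.4464
Δθ = wrap(1.4464 − -2.8798) = -1.9570; ω₁ = Δθ/dt₁ = -3.9139
distance = √((-3.5−-4)² + (4−0)²) = 4.0311; v₂ = distance/dt₂ = 4.0311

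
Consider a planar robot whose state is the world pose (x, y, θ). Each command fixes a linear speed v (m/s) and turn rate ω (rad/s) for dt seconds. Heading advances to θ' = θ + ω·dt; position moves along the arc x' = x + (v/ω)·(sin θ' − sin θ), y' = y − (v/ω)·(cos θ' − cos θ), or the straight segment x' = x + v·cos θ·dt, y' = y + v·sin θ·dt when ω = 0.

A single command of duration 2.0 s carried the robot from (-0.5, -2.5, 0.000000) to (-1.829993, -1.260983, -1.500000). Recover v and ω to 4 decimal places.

v = -1.0000, ω = -0.7500

Δθ = -1.500000 − 0.000000 = -1.500000
ω = Δθ/dt = -1.500000/2.0 = -0.7500
R = Δx/(sin θ' − sin θ) = 1.3333
v = R·ω = 1.3333·-0.7500 = -1.0000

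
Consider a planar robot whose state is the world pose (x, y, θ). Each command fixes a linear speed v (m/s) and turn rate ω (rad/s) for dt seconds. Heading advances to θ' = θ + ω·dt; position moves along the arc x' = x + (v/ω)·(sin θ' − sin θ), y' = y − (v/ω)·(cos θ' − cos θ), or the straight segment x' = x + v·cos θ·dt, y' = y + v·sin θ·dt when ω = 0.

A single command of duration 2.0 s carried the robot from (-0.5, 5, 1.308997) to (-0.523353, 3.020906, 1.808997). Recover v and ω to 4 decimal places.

Δθ = 1.808997 − 1.308997 = 0.500000
ω = Δθ/dt = 0.500000/2.0 = 0.2500
R = −Δy/(cos θ' − cos θ) = -4.0000
v = R·ω = -4.0000·0.2500 = -1.0000

v = -1.0000, ω = 0.2500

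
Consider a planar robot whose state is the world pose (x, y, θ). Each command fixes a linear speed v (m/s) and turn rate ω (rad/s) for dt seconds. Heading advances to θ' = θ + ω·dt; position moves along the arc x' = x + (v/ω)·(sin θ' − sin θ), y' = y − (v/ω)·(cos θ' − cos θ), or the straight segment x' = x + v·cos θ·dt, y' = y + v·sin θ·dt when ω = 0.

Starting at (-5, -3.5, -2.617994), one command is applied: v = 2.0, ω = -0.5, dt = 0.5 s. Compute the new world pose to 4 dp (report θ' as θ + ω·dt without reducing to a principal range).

(-5.9192, -3.8871, -2.8680)

θ' = -2.6180 + -0.5·0.5 = -2.8680
R = v/ω = 2.0/-0.5 = -4.0000
x' = -5 + -4.0000·(sin -2.8680 − sin -2.6180) = -5.9192
y' = -3.5 − -4.0000·(cos -2.8680 − cos -2.6180) = -3.8871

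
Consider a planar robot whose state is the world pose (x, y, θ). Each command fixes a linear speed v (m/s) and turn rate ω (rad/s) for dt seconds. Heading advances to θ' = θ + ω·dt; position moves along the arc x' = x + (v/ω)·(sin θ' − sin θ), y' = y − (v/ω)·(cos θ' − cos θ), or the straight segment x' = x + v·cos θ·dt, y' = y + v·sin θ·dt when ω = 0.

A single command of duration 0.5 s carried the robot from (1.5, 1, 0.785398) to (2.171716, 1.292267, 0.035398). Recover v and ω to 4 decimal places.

v = 1.5000, ω = -1.5000

Δθ = 0.035398 − 0.785398 = -0.750000
ω = Δθ/dt = -0.750000/0.5 = -1.5000
R = Δx/(sin θ' − sin θ) = -1.0000
v = R·ω = -1.0000·-1.5000 = 1.5000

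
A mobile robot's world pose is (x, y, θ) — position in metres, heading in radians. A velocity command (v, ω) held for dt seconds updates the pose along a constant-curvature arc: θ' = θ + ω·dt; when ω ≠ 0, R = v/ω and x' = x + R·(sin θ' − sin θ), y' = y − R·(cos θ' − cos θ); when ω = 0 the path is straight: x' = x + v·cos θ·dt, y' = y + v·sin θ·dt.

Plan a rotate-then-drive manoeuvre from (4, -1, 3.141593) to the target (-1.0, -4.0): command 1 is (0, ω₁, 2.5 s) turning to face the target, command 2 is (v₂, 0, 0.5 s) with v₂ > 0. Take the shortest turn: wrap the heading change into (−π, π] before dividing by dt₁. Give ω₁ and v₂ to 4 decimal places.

ω₁ = 0.2162, v₂ = 11.6619

heading to target = atan2(-4−-1, -1−4) = -2.6012
Δθ = wrap(-2.6012 − 3.1416) = 0.5404; ω₁ = Δθ/dt₁ = 0.2162
distance = √((-1−4)² + (-4−-1)²) = 5.8310; v₂ = distance/dt₂ = 11.6619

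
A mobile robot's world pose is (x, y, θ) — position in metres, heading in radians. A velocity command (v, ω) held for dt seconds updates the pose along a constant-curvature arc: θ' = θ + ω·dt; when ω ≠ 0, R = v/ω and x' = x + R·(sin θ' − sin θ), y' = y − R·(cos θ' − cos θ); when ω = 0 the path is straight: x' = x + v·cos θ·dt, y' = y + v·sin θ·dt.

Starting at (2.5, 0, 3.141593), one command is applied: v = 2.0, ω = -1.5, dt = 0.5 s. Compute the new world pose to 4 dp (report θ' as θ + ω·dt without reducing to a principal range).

(1.5911, 0.3577, 2.3916)

θ' = 3.1416 + -1.5·0.5 = 2.3916
R = v/ω = 2.0/-1.5 = -1.3333
x' = 2.5 + -1.3333·(sin 2.3916 − sin 3.1416) = 1.5911
y' = 0 − -1.3333·(cos 2.3916 − cos 3.1416) = 0.3577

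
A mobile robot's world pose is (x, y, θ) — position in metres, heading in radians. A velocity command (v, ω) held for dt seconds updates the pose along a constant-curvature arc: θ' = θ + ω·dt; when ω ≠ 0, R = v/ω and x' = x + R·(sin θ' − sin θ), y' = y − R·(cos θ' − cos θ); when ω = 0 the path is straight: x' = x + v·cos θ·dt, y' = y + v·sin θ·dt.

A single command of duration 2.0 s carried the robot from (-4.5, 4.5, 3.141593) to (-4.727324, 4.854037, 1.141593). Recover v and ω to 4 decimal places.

v = 0.2500, ω = -1.0000

Δθ = 1.141593 − 3.141593 = -2.000000
ω = Δθ/dt = -2.000000/2.0 = -1.0000
R = −Δy/(cos θ' − cos θ) = -0.2500
v = R·ω = -0.2500·-1.0000 = 0.2500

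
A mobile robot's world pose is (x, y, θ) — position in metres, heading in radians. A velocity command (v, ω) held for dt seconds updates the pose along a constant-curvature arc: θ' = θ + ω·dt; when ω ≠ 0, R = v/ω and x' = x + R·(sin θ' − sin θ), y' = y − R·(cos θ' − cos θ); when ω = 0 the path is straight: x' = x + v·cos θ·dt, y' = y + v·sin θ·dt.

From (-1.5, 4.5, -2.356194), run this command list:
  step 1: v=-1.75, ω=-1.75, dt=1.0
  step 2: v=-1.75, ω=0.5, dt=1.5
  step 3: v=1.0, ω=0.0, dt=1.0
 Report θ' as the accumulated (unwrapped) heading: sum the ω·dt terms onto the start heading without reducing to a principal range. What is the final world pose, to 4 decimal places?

(1.1829, 3.1500, -3.3562)

step 1: θ'=-4.1062 (R=1.0000) → pose (0.0289, 4.3626, -4.1062)
step 2: θ'=-3.3562 (R=-3.5000) → pose (2.1600, 2.9370, -3.3562)
step 3: θ'=-3.3562 (straight) → pose (1.1829, 3.1500, -3.3562)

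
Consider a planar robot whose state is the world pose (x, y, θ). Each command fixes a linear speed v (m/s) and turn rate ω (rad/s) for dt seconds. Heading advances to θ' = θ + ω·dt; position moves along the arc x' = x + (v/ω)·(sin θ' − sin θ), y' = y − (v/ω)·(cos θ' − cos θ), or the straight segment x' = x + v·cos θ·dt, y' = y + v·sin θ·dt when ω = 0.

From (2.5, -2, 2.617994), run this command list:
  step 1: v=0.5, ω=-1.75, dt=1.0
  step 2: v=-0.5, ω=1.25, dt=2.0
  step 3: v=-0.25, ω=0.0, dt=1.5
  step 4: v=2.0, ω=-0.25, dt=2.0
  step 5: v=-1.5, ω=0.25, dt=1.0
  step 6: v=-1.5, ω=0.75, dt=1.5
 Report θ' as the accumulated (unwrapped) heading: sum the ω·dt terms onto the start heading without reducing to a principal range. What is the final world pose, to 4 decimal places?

step 1: θ'=0.8680 (R=-0.2857) → pose (2.4248, -1.5679, 0.8680)
step 2: θ'=3.3680 (R=-0.4000) → pose (2.8198, -2.2162, 3.3680)
step 3: θ'=3.3680 (straight) → pose (3.1853, -2.1320, 3.3680)
step 4: θ'=2.8680 (R=-8.0000) → pose (-0.7721, -2.0386, 2.8680)
step 5: θ'=3.1180 (R=-6.0000) → pose (0.7075, -2.2601, 3.1180)
step 6: θ'=4.2430 (R=-2.0000) → pose (2.5384, -1.1654, 4.2430)

(2.5384, -1.1654, 4.2430)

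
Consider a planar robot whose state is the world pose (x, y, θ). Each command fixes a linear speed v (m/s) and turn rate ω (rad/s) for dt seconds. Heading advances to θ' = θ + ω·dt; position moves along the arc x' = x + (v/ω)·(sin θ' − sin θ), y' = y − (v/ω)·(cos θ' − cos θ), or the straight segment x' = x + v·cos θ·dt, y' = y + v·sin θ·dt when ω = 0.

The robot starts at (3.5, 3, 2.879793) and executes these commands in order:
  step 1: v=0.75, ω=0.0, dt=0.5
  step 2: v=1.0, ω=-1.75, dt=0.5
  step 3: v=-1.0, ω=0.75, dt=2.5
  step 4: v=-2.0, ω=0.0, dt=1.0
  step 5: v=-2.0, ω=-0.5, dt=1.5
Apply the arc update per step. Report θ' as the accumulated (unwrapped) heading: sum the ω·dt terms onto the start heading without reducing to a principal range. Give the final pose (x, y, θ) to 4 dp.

step 1: θ'=2.8798 (straight) → pose (3.1378, 3.0971, 2.8798)
step 2: θ'=2.0048 (R=-0.5714) → pose (2.7672, 3.4087, 2.0048)
step 3: θ'=3.8798 (R=-1.3333) → pose (4.8742, 2.9832, 3.8798)
step 4: θ'=3.8798 (straight) → pose (6.3536, 4.3291, 3.8798)
step 5: θ'=3.1298 (R=4.0000) → pose (9.0926, 5.3701, 3.1298)

(9.0926, 5.3701, 3.1298)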